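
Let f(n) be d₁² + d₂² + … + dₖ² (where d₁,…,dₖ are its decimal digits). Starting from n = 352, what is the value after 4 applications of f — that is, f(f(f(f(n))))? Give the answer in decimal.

352 → 3² + 5² + 2² = 38
38 → 3² + 8² = 73
73 → 7² + 3² = 58
58 → 5² + 8² = 89

89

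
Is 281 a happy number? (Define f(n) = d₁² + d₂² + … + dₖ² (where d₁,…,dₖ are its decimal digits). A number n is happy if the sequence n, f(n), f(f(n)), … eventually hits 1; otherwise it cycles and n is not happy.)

281 → 2² + 8² + 1² = 4 + 64 + 1 = 69
69 → 6² + 9² = 36 + 81 = 117
117 → 1² + 1² + 7² = 1 + 1 + 49 = 51
51 → 5² + 1² = 25 + 1 = 26
26 → 2² + 6² = 4 + 36 = 40
40 → 4² + 0² = 16 + 0 = 16
16 → 1² + 6² = 1 + 36 = 37
37 → 3² + 7² = 9 + 49 = 58
58 → 5² + 8² = 25 + 64 = 89
89 → 8² + 9² = 64 + 81 = 145
145 → 1² + 4² + 5² = 1 + 16 + 25 = 42
42 → 4² + 2² = 16 + 4 = 20
20 → 2² + 0² = 4 + 0 = 4
4 → 4² = 16  — 16 already seen; the sequence cycles without reaching 1.

not happy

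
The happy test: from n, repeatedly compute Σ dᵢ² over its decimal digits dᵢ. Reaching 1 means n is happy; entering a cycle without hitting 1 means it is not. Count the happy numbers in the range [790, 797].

790: 790 → 130 → 10 → 1  (reaches 1)
791: 791 → 131 → 11 → 2 → 4 → 16 → 37 → 58 → 89 → 145 → 42 → 20 → 4  (repeats 4)
792: 792 → 134 → 26 → 40 → 16 → 37 → 58 → 89 → 145 → 42 → 20 → 4 → 16  (repeats 16)
793: 793 → 139 → 91 → 82 → 68 → 100 → 1  (reaches 1)
794: 794 → 146 → 53 → 34 → 25 → 29 → 85 → 89 → 145 → 42 → 20 → 4 → 16 → 37 → 58 → 89  (repeats 89)
795: 795 → 155 → 51 → 26 → 40 → 16 → 37 → 58 → 89 → 145 → 42 → 20 → 4 → 16  (repeats 16)
796: 796 → 166 → 73 → 58 → 89 → 145 → 42 → 20 → 4 → 16 → 37 → 58  (repeats 58)
797: 797 → 179 → 131 → 11 → 2 → 4 → 16 → 37 → 58 → 89 → 145 → 42 → 20 → 4  (repeats 4)
happy: 790, 793

2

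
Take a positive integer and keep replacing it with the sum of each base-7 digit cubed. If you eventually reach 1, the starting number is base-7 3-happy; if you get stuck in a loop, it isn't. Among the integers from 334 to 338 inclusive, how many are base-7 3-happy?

1

334: 334 → 466 → 100 → 16 → 16  — not base-7 3-happy
335: 335 → 557 → 137 → 197 → 65 → 17 → 35 → 125 → 251 → 341 → 557  — not base-7 3-happy
336: 336 → 432 → 252 → 126 → 72 → 36 → 126  — not base-7 3-happy
337: 337 → 433 → 343 → 1  — base-7 3-happy
338: 338 → 440 → 434 → 218 → 92 → 218  — not base-7 3-happy
base-7 3-happy: 337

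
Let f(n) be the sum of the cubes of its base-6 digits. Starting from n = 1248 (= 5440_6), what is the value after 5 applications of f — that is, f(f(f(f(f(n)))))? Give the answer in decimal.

36

1248 = (5,4,4,0)_6 → 5³ + 4³ + 4³ + 0³ = 253
253 = (1,1,0,1)_6 → 1³ + 1³ + 0³ + 1³ = 3
3 = (3)_6 → 3³ = 27
27 = (4,3)_6 → 4³ + 3³ = 91
91 = (2,3,1)_6 → 2³ + 3³ + 1³ = 36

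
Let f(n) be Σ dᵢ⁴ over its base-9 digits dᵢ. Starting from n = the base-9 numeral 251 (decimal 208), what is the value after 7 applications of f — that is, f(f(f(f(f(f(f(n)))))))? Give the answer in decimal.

290

208 = (2,5,1)_9 → 2⁴ + 5⁴ + 1⁴ = 16 + 625 + 1 = 642
642 = (7,8,3)_9 → 7⁴ + 8⁴ + 3⁴ = 2401 + 4096 + 81 = 6578
6578 = (1,0,0,1,8)_9 → 1⁴ + 0⁴ + 0⁴ + 1⁴ + 8⁴ = 1 + 0 + 0 + 1 + 4096 = 4098
4098 = (5,5,5,3)_9 → 5⁴ + 5⁴ + 5⁴ + 3⁴ = 625 + 625 + 625 + 81 = 1956
1956 = (2,6,1,3)_9 → 2⁴ + 6⁴ + 1⁴ + 3⁴ = 16 + 1296 + 1 + 81 = 1394
1394 = (1,8,1,8)_9 → 1⁴ + 8⁴ + 1⁴ + 8⁴ = 1 + 4096 + 1 + 4096 = 8194
8194 = (1,2,2,1,4)_9 → 1⁴ + 2⁴ + 2⁴ + 1⁴ + 4⁴ = 1 + 16 + 16 + 1 + 256 = 290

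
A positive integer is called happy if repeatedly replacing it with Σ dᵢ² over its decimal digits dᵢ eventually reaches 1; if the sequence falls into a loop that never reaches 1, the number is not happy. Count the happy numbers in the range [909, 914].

3

909: 909 → 162 → 41 → 17 → 50 → 25 → 29 → 85 → 89 → 145 → 42 → 20 → 4 → 16 → 37 → 58 → 89  — not happy
910: 910 → 82 → 68 → 100 → 1  — happy
911: 911 → 83 → 73 → 58 → 89 → 145 → 42 → 20 → 4 → 16 → 37 → 58  — not happy
912: 912 → 86 → 100 → 1  — happy
913: 913 → 91 → 82 → 68 → 100 → 1  — happy
914: 914 → 98 → 145 → 42 → 20 → 4 → 16 → 37 → 58 → 89 → 145  — not happy
happy: 910, 912, 913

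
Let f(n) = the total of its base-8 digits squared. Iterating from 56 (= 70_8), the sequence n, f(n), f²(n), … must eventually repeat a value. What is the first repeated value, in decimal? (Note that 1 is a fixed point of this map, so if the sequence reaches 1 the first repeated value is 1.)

56 = (7,0)_8 → 7² + 0² = 49 + 0 = 49
49 = (6,1)_8 → 6² + 1² = 36 + 1 = 37
37 = (4,5)_8 → 4² + 5² = 16 + 25 = 41
41 = (5,1)_8 → 5² + 1² = 25 + 1 = 26
26 = (3,2)_8 → 3² + 2² = 9 + 4 = 13
13 = (1,5)_8 → 1² + 5² = 1 + 25 = 26  — 26 already appeared earlier.

26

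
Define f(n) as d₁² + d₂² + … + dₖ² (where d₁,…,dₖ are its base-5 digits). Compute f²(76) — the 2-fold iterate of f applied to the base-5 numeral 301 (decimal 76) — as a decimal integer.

4

76 = (3,0,1)_5 → 3² + 0² + 1² = 9 + 0 + 1 = 10
10 = (2,0)_5 → 2² + 0² = 4 + 0 = 4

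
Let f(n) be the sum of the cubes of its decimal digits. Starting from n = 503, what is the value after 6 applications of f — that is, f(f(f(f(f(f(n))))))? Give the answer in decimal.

503 → 5³ + 0³ + 3³ = 152
152 → 1³ + 5³ + 2³ = 134
134 → 1³ + 3³ + 4³ = 92
92 → 9³ + 2³ = 737
737 → 7³ + 3³ + 7³ = 713
713 → 7³ + 1³ + 3³ = 371

371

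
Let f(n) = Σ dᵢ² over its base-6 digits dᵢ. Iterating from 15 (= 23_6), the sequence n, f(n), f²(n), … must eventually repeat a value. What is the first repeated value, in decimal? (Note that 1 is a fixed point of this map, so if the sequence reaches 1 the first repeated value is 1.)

15 = (2,3)_6 → 2² + 3² = 13
13 = (2,1)_6 → 2² + 1² = 5
5 = (5)_6 → 5² = 25
25 = (4,1)_6 → 4² + 1² = 17
17 = (2,5)_6 → 2² + 5² = 29
29 = (4,5)_6 → 4² + 5² = 41
41 = (1,0,5)_6 → 1² + 0² + 5² = 26
26 = (4,2)_6 → 4² + 2² = 20
20 = (3,2)_6 → 3² + 2² = 13  — 13 already appeared earlier.

13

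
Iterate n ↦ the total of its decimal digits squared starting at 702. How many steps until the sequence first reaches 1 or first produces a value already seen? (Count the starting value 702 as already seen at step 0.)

14

702 → 7² + 0² + 2² = 53
53 → 5² + 3² = 34
34 → 3² + 4² = 25
25 → 2² + 5² = 29
29 → 2² + 9² = 85
85 → 8² + 5² = 89
89 → 8² + 9² = 145
145 → 1² + 4² + 5² = 42
42 → 4² + 2² = 20
20 → 2² + 0² = 4
4 → 4² = 16
16 → 1² + 6² = 37
37 → 3² + 7² = 58
58 → 5² + 8² = 89  — 89 repeats.
That took 14 steps.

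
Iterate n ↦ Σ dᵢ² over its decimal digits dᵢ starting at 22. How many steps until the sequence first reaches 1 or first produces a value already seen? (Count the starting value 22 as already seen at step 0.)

14

22 → 8
8 → 64
64 → 52
52 → 29
29 → 85
85 → 89
89 → 145
145 → 42
42 → 20
20 → 4
4 → 16
16 → 37
37 → 58
58 → 89  — 89 repeats.
That took 14 steps.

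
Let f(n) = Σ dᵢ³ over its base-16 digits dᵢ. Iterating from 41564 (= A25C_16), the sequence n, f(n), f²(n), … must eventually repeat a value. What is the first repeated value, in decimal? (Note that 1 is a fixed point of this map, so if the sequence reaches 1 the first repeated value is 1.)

41564 = (10,2,5,12)_16 → 2861
2861 = (11,2,13)_16 → 3536
3536 = (13,13,0)_16 → 4394
4394 = (1,1,2,10)_16 → 1010
1010 = (3,15,2)_16 → 3410
3410 = (13,5,2)_16 → 2330
2330 = (9,1,10)_16 → 1730
1730 = (6,12,2)_16 → 1952
1952 = (7,10,0)_16 → 1343
1343 = (5,3,15)_16 → 3527
3527 = (13,12,7)_16 → 4268
4268 = (1,0,10,12)_16 → 2729
2729 = (10,10,9)_16 → 2729  — 2729 already appeared earlier.

2729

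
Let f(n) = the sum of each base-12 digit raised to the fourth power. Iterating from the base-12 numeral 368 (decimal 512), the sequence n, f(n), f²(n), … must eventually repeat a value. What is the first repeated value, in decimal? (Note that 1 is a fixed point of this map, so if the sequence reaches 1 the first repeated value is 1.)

512 = (3,6,8)_12 → 3⁴ + 6⁴ + 8⁴ = 5473
5473 = (3,2,0,1)_12 → 3⁴ + 2⁴ + 0⁴ + 1⁴ = 98
98 = (8,2)_12 → 8⁴ + 2⁴ = 4112
4112 = (2,4,6,8)_12 → 2⁴ + 4⁴ + 6⁴ + 8⁴ = 5664
5664 = (3,3,4,0)_12 → 3⁴ + 3⁴ + 4⁴ + 0⁴ = 418
418 = (2,10,10)_12 → 2⁴ + 10⁴ + 10⁴ = 20016
20016 = (11,7,0,0)_12 → 11⁴ + 7⁴ + 0⁴ + 0⁴ = 17042
17042 = (9,10,4,2)_12 → 9⁴ + 10⁴ + 4⁴ + 2⁴ = 16833
16833 = (9,8,10,9)_12 → 9⁴ + 8⁴ + 10⁴ + 9⁴ = 27218
27218 = (1,3,9,0,2)_12 → 1⁴ + 3⁴ + 9⁴ + 0⁴ + 2⁴ = 6659
6659 = (3,10,2,11)_12 → 3⁴ + 10⁴ + 2⁴ + 11⁴ = 24738
24738 = (1,2,3,9,6)_12 → 1⁴ + 2⁴ + 3⁴ + 9⁴ + 6⁴ = 7955
7955 = (4,7,2,11)_12 → 4⁴ + 7⁴ + 2⁴ + 11⁴ = 17314
17314 = (10,0,2,10)_12 → 10⁴ + 0⁴ + 2⁴ + 10⁴ = 20016  — 20016 already appeared earlier.

20016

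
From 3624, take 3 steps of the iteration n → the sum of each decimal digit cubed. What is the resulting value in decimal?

3624 → 315
315 → 153
153 → 153

153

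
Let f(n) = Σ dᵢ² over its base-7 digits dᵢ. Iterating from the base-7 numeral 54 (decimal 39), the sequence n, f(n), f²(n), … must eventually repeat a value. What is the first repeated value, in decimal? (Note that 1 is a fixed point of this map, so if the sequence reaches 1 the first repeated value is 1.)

39 = (5,4)_7 → 5² + 4² = 25 + 16 = 41
41 = (5,6)_7 → 5² + 6² = 25 + 36 = 61
61 = (1,1,5)_7 → 1² + 1² + 5² = 1 + 1 + 25 = 27
27 = (3,6)_7 → 3² + 6² = 9 + 36 = 45
45 = (6,3)_7 → 6² + 3² = 36 + 9 = 45  — 45 already appeared earlier.

45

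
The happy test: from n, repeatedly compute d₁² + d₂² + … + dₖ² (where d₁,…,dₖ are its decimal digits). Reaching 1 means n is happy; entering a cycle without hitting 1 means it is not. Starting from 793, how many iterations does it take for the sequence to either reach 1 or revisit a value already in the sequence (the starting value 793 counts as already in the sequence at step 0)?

6

793 → 139
139 → 91
91 → 82
82 → 68
68 → 100
100 → 1  — reached 1.
That took 6 steps.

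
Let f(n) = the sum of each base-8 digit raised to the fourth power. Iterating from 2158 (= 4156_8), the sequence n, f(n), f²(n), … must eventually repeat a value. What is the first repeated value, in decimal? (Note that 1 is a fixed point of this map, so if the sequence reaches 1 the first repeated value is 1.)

2158 = (4,1,5,6)_8 → 4⁴ + 1⁴ + 5⁴ + 6⁴ = 256 + 1 + 625 + 1296 = 2178
2178 = (4,2,0,2)_8 → 4⁴ + 2⁴ + 0⁴ + 2⁴ = 256 + 16 + 0 + 16 = 288
288 = (4,4,0)_8 → 4⁴ + 4⁴ + 0⁴ = 256 + 256 + 0 = 512
512 = (1,0,0,0)_8 → 1⁴ + 0⁴ + 0⁴ + 0⁴ = 1 + 0 + 0 + 0 = 1  — reached the fixed point 1.
1 → 1, so 1 is the first repeated value.

1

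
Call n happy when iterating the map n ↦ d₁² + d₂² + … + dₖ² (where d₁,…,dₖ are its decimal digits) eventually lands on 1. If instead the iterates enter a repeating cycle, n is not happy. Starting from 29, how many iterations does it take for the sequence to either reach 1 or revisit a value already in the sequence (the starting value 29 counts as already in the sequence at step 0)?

29 → 2² + 9² = 85
85 → 8² + 5² = 89
89 → 8² + 9² = 145
145 → 1² + 4² + 5² = 42
42 → 4² + 2² = 20
20 → 2² + 0² = 4
4 → 4² = 16
16 → 1² + 6² = 37
37 → 3² + 7² = 58
58 → 5² + 8² = 89  — 89 repeats.
That took 10 steps.

10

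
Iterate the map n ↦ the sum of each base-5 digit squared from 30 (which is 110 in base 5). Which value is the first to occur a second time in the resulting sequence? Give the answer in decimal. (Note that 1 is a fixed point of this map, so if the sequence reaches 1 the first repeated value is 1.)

4

30 = (1,1,0)_5 → 1² + 1² + 0² = 2
2 = (2)_5 → 2² = 4
4 = (4)_5 → 4² = 16
16 = (3,1)_5 → 3² + 1² = 10
10 = (2,0)_5 → 2² + 0² = 4  — 4 already appeared earlier.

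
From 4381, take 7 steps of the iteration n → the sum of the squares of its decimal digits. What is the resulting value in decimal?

89

4381 → 4² + 3² + 8² + 1² = 16 + 9 + 64 + 1 = 90
90 → 9² + 0² = 81 + 0 = 81
81 → 8² + 1² = 64 + 1 = 65
65 → 6² + 5² = 36 + 25 = 61
61 → 6² + 1² = 36 + 1 = 37
37 → 3² + 7² = 9 + 49 = 58
58 → 5² + 8² = 25 + 64 = 89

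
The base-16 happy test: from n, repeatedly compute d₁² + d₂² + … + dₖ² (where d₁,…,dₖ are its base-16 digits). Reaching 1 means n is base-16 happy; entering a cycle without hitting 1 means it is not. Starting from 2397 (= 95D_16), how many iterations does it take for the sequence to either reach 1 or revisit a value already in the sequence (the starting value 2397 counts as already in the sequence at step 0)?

2397 = (9,5,13)_16 → 275
275 = (1,1,3)_16 → 11
11 = (11)_16 → 121
121 = (7,9)_16 → 130
130 = (8,2)_16 → 68
68 = (4,4)_16 → 32
32 = (2,0)_16 → 4
4 = (4)_16 → 16
16 = (1,0)_16 → 1  — reached 1.
That took 9 steps.

9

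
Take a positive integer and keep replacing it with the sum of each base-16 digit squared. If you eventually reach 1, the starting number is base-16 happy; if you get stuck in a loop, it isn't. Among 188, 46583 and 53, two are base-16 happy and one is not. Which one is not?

188

188: 188 → 265 → 82 → 29 → 170 → 200 → 208 → 169 → 181 → 146 → 85 → 50 → 13 → 169  — repeats 169 (not base-16 happy)
46583: 46583 → 420 → 117 → 74 → 116 → 65 → 17 → 2 → 4 → 16 → 1  — reaches 1 (base-16 happy)
53: 53 → 34 → 8 → 64 → 16 → 1  — reaches 1 (base-16 happy)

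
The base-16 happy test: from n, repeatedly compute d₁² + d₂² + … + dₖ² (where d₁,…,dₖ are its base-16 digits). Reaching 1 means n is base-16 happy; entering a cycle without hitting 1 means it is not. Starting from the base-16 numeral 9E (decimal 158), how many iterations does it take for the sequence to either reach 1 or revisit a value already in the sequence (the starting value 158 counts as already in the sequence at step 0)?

10

158 = (9,14)_16 → 9² + 14² = 81 + 196 = 277
277 = (1,1,5)_16 → 1² + 1² + 5² = 1 + 1 + 25 = 27
27 = (1,11)_16 → 1² + 11² = 1 + 121 = 122
122 = (7,10)_16 → 7² + 10² = 49 + 100 = 149
149 = (9,5)_16 → 9² + 5² = 81 + 25 = 106
106 = (6,10)_16 → 6² + 10² = 36 + 100 = 136
136 = (8,8)_16 → 8² + 8² = 64 + 64 = 128
128 = (8,0)_16 → 8² + 0² = 64 + 0 = 64
64 = (4,0)_16 → 4² + 0² = 16 + 0 = 16
16 = (1,0)_16 → 1² + 0² = 1 + 0 = 1  — reached 1.
That took 10 steps.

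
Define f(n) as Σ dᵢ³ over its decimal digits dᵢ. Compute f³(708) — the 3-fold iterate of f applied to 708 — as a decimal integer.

567

708 → 7³ + 0³ + 8³ = 343 + 0 + 512 = 855
855 → 8³ + 5³ + 5³ = 512 + 125 + 125 = 762
762 → 7³ + 6³ + 2³ = 343 + 216 + 8 = 567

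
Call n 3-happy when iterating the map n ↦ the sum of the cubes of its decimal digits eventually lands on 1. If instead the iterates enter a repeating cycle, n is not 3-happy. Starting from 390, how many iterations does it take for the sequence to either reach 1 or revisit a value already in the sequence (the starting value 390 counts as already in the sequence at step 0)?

7

390 → 756
756 → 684
684 → 792
792 → 1080
1080 → 513
513 → 153
153 → 153  — 153 repeats.
That took 7 steps.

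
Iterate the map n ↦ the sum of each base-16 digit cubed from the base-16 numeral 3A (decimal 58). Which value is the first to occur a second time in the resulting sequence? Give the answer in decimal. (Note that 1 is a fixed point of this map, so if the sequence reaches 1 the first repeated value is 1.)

58 = (3,10)_16 → 3³ + 10³ = 1027
1027 = (4,0,3)_16 → 4³ + 0³ + 3³ = 91
91 = (5,11)_16 → 5³ + 11³ = 1456
1456 = (5,11,0)_16 → 5³ + 11³ + 0³ = 1456  — 1456 already appeared earlier.

1456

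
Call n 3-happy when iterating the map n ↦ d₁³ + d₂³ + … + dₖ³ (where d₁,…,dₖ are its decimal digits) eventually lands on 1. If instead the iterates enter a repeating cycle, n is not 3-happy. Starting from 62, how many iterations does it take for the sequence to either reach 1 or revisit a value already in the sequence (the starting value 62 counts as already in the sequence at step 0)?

62 → 6³ + 2³ = 216 + 8 = 224
224 → 2³ + 2³ + 4³ = 8 + 8 + 64 = 80
80 → 8³ + 0³ = 512 + 0 = 512
512 → 5³ + 1³ + 2³ = 125 + 1 + 8 = 134
134 → 1³ + 3³ + 4³ = 1 + 27 + 64 = 92
92 → 9³ + 2³ = 729 + 8 = 737
737 → 7³ + 3³ + 7³ = 343 + 27 + 343 = 713
713 → 7³ + 1³ + 3³ = 343 + 1 + 27 = 371
371 → 3³ + 7³ + 1³ = 27 + 343 + 1 = 371  — 371 repeats.
That took 9 steps.

9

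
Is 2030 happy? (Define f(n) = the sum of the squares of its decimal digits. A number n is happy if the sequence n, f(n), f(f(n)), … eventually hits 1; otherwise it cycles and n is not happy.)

happy

2030 → 2² + 0² + 3² + 0² = 13
13 → 1² + 3² = 10
10 → 1² + 0² = 1  — reached 1.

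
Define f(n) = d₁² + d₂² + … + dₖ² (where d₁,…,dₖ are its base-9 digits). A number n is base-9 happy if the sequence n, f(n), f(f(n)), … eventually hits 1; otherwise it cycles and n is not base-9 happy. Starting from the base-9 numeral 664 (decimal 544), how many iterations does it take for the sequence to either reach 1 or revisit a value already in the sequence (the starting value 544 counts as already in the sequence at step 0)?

3

544 = (6,6,4)_9 → 88
88 = (1,0,7)_9 → 50
50 = (5,5)_9 → 50  — 50 repeats.
That took 3 steps.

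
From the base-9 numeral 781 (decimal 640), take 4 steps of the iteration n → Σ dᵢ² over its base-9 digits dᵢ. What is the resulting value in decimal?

640 = (7,8,1)_9 → 7² + 8² + 1² = 114
114 = (1,3,6)_9 → 1² + 3² + 6² = 46
46 = (5,1)_9 → 5² + 1² = 26
26 = (2,8)_9 → 2² + 8² = 68

68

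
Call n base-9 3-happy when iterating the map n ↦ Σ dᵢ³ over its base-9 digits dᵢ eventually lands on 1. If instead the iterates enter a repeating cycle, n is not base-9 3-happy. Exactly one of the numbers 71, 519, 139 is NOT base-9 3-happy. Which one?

71: 71 → 855 → 127 → 127  — repeats 127 (not base-9 3-happy)
519: 519 → 459 → 341 → 577 → 345 → 99 → 9 → 1  — reaches 1 (base-9 3-happy)
139: 139 → 281 → 99 → 9 → 1  — reaches 1 (base-9 3-happy)

71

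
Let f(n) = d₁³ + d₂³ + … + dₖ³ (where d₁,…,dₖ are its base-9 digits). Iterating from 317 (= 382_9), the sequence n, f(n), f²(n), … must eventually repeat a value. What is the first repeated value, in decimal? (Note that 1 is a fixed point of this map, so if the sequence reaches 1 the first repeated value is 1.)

317 = (3,8,2)_9 → 3³ + 8³ + 2³ = 547
547 = (6,6,7)_9 → 6³ + 6³ + 7³ = 775
775 = (1,0,5,1)_9 → 1³ + 0³ + 5³ + 1³ = 127
127 = (1,5,1)_9 → 1³ + 5³ + 1³ = 127  — 127 already appeared earlier.

127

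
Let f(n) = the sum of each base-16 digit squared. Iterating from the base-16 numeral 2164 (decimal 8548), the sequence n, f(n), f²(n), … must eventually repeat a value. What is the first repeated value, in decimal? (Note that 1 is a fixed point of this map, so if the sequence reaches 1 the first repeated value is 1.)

169

8548 = (2,1,6,4)_16 → 2² + 1² + 6² + 4² = 57
57 = (3,9)_16 → 3² + 9² = 90
90 = (5,10)_16 → 5² + 10² = 125
125 = (7,13)_16 → 7² + 13² = 218
218 = (13,10)_16 → 13² + 10² = 269
269 = (1,0,13)_16 → 1² + 0² + 13² = 170
170 = (10,10)_16 → 10² + 10² = 200
200 = (12,8)_16 → 12² + 8² = 208
208 = (13,0)_16 → 13² + 0² = 169
169 = (10,9)_16 → 10² + 9² = 181
181 = (11,5)_16 → 11² + 5² = 146
146 = (9,2)_16 → 9² + 2² = 85
85 = (5,5)_16 → 5² + 5² = 50
50 = (3,2)_16 → 3² + 2² = 13
13 = (13)_16 → 13² = 169  — 169 already appeared earlier.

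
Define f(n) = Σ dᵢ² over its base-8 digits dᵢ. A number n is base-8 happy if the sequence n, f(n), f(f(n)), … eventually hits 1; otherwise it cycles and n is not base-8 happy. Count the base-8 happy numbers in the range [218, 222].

218: 218 → 22 → 40 → 25 → 10 → 5 → 25  (repeats 25)
219: 219 → 27 → 18 → 8 → 1  (reaches 1)
220: 220 → 34 → 20 → 20  (repeats 20)
221: 221 → 43 → 34 → 20 → 20  (repeats 20)
222: 222 → 54 → 72 → 2 → 4 → 16 → 4  (repeats 4)
base-8 happy: 219

1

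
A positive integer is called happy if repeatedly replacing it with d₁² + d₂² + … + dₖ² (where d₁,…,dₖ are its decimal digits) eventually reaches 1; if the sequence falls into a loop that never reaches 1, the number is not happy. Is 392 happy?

happy

392 → 3² + 9² + 2² = 94
94 → 9² + 4² = 97
97 → 9² + 7² = 130
130 → 1² + 3² + 0² = 10
10 → 1² + 0² = 1  — reached 1.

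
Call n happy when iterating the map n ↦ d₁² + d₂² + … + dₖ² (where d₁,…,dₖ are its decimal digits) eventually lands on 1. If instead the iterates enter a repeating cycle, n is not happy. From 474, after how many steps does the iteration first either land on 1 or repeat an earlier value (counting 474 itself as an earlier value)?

12

474 → 4² + 7² + 4² = 81
81 → 8² + 1² = 65
65 → 6² + 5² = 61
61 → 6² + 1² = 37
37 → 3² + 7² = 58
58 → 5² + 8² = 89
89 → 8² + 9² = 145
145 → 1² + 4² + 5² = 42
42 → 4² + 2² = 20
20 → 2² + 0² = 4
4 → 4² = 16
16 → 1² + 6² = 37  — 37 repeats.
That took 12 steps.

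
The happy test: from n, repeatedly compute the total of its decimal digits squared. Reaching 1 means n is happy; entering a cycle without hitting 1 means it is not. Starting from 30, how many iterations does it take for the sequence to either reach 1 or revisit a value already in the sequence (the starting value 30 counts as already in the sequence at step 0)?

13

30 → 3² + 0² = 9 + 0 = 9
9 → 9² = 81
81 → 8² + 1² = 64 + 1 = 65
65 → 6² + 5² = 36 + 25 = 61
61 → 6² + 1² = 36 + 1 = 37
37 → 3² + 7² = 9 + 49 = 58
58 → 5² + 8² = 25 + 64 = 89
89 → 8² + 9² = 64 + 81 = 145
145 → 1² + 4² + 5² = 1 + 16 + 25 = 42
42 → 4² + 2² = 16 + 4 = 20
20 → 2² + 0² = 4 + 0 = 4
4 → 4² = 16
16 → 1² + 6² = 1 + 36 = 37  — 37 repeats.
That took 13 steps.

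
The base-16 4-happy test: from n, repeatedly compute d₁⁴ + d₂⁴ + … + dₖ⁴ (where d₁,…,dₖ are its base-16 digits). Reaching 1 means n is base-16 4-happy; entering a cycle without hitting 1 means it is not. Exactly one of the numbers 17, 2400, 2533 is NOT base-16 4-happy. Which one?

2533

17: 17 → 2 → 16 → 1  — reaches 1 (base-16 4-happy)
2400: 2400 → 7857 → 53059 → 71698 → 4115 → 83 → 706 → 20768 → 642 → 4128 → 17 → 2 → 16 → 1  — reaches 1 (base-16 4-happy)
2533: 2533 → 45602 → 14689 → 7939 → 50707 → 22114 → 3233 → 30737 → 6499 → 7939  — repeats 7939 (not base-16 4-happy)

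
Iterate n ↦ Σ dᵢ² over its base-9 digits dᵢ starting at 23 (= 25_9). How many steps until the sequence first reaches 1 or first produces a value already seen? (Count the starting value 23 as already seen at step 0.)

23 = (2,5)_9 → 2² + 5² = 4 + 25 = 29
29 = (3,2)_9 → 3² + 2² = 9 + 4 = 13
13 = (1,4)_9 → 1² + 4² = 1 + 16 = 17
17 = (1,8)_9 → 1² + 8² = 1 + 64 = 65
65 = (7,2)_9 → 7² + 2² = 49 + 4 = 53
53 = (5,8)_9 → 5² + 8² = 25 + 64 = 89
89 = (1,0,8)_9 → 1² + 0² + 8² = 1 + 0 + 64 = 65  — 65 repeats.
That took 7 steps.

7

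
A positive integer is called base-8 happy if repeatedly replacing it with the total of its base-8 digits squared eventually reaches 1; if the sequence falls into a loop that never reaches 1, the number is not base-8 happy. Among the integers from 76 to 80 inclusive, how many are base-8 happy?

76: 76 → 18 → 8 → 1  (reaches 1)
77: 77 → 27 → 18 → 8 → 1  (reaches 1)
78: 78 → 38 → 52 → 52  (repeats 52)
79: 79 → 51 → 45 → 50 → 40 → 25 → 10 → 5 → 25  (repeats 25)
80: 80 → 5 → 25 → 10 → 5  (repeats 5)
base-8 happy: 76, 77

2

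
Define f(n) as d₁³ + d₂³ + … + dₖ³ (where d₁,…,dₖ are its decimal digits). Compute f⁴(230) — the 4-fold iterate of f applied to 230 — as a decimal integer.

230 → 2³ + 3³ + 0³ = 35
35 → 3³ + 5³ = 152
152 → 1³ + 5³ + 2³ = 134
134 → 1³ + 3³ + 4³ = 92

92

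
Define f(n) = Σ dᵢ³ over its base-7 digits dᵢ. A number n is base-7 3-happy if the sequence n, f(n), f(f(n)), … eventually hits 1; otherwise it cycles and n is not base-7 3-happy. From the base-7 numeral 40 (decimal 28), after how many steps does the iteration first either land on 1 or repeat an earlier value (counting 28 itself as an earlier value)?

28 = (4,0)_7 → 4³ + 0³ = 64
64 = (1,2,1)_7 → 1³ + 2³ + 1³ = 10
10 = (1,3)_7 → 1³ + 3³ = 28  — 28 repeats.
That took 3 steps.

3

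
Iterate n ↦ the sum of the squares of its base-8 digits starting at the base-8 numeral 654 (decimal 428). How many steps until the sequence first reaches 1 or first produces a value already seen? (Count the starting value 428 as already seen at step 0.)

5

428 = (6,5,4)_8 → 6² + 5² + 4² = 77
77 = (1,1,5)_8 → 1² + 1² + 5² = 27
27 = (3,3)_8 → 3² + 3² = 18
18 = (2,2)_8 → 2² + 2² = 8
8 = (1,0)_8 → 1² + 0² = 1  — reached 1.
That took 5 steps.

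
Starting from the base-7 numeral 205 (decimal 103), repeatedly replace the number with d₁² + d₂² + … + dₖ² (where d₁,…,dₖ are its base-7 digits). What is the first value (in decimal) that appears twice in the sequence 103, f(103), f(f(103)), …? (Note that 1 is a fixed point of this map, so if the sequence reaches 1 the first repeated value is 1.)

103 = (2,0,5)_7 → 29
29 = (4,1)_7 → 17
17 = (2,3)_7 → 13
13 = (1,6)_7 → 37
37 = (5,2)_7 → 29  — 29 already appeared earlier.

29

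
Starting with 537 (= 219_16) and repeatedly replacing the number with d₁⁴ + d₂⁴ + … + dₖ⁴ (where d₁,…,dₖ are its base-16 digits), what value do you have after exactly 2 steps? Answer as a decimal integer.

21219

537 = (2,1,9)_16 → 2⁴ + 1⁴ + 9⁴ = 6578
6578 = (1,9,11,2)_16 → 1⁴ + 9⁴ + 11⁴ + 2⁴ = 21219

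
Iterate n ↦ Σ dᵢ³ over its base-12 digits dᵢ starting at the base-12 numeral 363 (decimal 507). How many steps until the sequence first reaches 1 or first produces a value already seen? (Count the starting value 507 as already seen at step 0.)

11

507 = (3,6,3)_12 → 3³ + 6³ + 3³ = 27 + 216 + 27 = 270
270 = (1,10,6)_12 → 1³ + 10³ + 6³ = 1 + 1000 + 216 = 1217
1217 = (8,5,5)_12 → 8³ + 5³ + 5³ = 512 + 125 + 125 = 762
762 = (5,3,6)_12 → 5³ + 3³ + 6³ = 125 + 27 + 216 = 368
368 = (2,6,8)_12 → 2³ + 6³ + 8³ = 8 + 216 + 512 = 736
736 = (5,1,4)_12 → 5³ + 1³ + 4³ = 125 + 1 + 64 = 190
190 = (1,3,10)_12 → 1³ + 3³ + 10³ = 1 + 27 + 1000 = 1028
1028 = (7,1,8)_12 → 7³ + 1³ + 8³ = 343 + 1 + 512 = 856
856 = (5,11,4)_12 → 5³ + 11³ + 4³ = 125 + 1331 + 64 = 1520
1520 = (10,6,8)_12 → 10³ + 6³ + 8³ = 1000 + 216 + 512 = 1728
1728 = (1,0,0,0)_12 → 1³ + 0³ + 0³ + 0³ = 1 + 0 + 0 + 0 = 1  — reached 1.
That took 11 steps.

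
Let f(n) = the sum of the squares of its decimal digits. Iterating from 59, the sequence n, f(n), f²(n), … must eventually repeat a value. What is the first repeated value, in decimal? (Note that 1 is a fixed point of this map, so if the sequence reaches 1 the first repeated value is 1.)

37

59 → 5² + 9² = 106
106 → 1² + 0² + 6² = 37
37 → 3² + 7² = 58
58 → 5² + 8² = 89
89 → 8² + 9² = 145
145 → 1² + 4² + 5² = 42
42 → 4² + 2² = 20
20 → 2² + 0² = 4
4 → 4² = 16
16 → 1² + 6² = 37  — 37 already appeared earlier.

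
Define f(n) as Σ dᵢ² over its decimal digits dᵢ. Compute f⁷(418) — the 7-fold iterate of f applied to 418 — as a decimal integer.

145

418 → 4² + 1² + 8² = 81
81 → 8² + 1² = 65
65 → 6² + 5² = 61
61 → 6² + 1² = 37
37 → 3² + 7² = 58
58 → 5² + 8² = 89
89 → 8² + 9² = 145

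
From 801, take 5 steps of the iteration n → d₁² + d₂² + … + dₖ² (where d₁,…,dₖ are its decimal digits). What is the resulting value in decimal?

89

801 → 8² + 0² + 1² = 65
65 → 6² + 5² = 61
61 → 6² + 1² = 37
37 → 3² + 7² = 58
58 → 5² + 8² = 89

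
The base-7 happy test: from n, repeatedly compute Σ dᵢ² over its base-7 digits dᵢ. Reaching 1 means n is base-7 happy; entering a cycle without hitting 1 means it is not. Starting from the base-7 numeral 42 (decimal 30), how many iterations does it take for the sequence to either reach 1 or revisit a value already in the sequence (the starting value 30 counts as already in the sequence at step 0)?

30 = (4,2)_7 → 4² + 2² = 16 + 4 = 20
20 = (2,6)_7 → 2² + 6² = 4 + 36 = 40
40 = (5,5)_7 → 5² + 5² = 25 + 25 = 50
50 = (1,0,1)_7 → 1² + 0² + 1² = 1 + 0 + 1 = 2
2 = (2)_7 → 2² = 4
4 = (4)_7 → 4² = 16
16 = (2,2)_7 → 2² + 2² = 4 + 4 = 8
8 = (1,1)_7 → 1² + 1² = 1 + 1 = 2  — 2 repeats.
That took 8 steps.

8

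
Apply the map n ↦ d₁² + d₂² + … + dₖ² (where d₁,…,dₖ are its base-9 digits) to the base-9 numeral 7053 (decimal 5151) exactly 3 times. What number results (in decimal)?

25

5151 = (7,0,5,3)_9 → 7² + 0² + 5² + 3² = 83
83 = (1,0,2)_9 → 1² + 0² + 2² = 5
5 = (5)_9 → 5² = 25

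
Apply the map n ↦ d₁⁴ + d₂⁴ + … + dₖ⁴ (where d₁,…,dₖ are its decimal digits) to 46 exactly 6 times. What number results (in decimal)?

13747

46 → 4⁴ + 6⁴ = 256 + 1296 = 1552
1552 → 1⁴ + 5⁴ + 5⁴ + 2⁴ = 1 + 625 + 625 + 16 = 1267
1267 → 1⁴ + 2⁴ + 6⁴ + 7⁴ = 1 + 16 + 1296 + 2401 = 3714
3714 → 3⁴ + 7⁴ + 1⁴ + 4⁴ = 81 + 2401 + 1 + 256 = 2739
2739 → 2⁴ + 7⁴ + 3⁴ + 9⁴ = 16 + 2401 + 81 + 6561 = 9059
9059 → 9⁴ + 0⁴ + 5⁴ + 9⁴ = 6561 + 0 + 625 + 6561 = 13747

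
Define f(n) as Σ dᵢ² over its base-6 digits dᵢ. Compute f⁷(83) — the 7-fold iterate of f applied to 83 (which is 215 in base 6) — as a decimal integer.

83 = (2,1,5)_6 → 2² + 1² + 5² = 30
30 = (5,0)_6 → 5² + 0² = 25
25 = (4,1)_6 → 4² + 1² = 17
17 = (2,5)_6 → 2² + 5² = 29
29 = (4,5)_6 → 4² + 5² = 41
41 = (1,0,5)_6 → 1² + 0² + 5² = 26
26 = (4,2)_6 → 4² + 2² = 20

20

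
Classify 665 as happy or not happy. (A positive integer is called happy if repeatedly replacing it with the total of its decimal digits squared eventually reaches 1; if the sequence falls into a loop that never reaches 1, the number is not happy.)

happy

665 → 6² + 6² + 5² = 97
97 → 9² + 7² = 130
130 → 1² + 3² + 0² = 10
10 → 1² + 0² = 1  — reached 1.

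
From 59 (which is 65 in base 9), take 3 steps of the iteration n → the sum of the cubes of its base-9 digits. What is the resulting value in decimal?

345

59 = (6,5)_9 → 6³ + 5³ = 216 + 125 = 341
341 = (4,1,8)_9 → 4³ + 1³ + 8³ = 64 + 1 + 512 = 577
577 = (7,1,1)_9 → 7³ + 1³ + 1³ = 343 + 1 + 1 = 345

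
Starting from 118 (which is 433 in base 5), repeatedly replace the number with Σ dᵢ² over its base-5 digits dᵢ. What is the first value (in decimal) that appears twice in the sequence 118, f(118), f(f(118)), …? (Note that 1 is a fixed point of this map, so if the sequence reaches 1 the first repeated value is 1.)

18

118 = (4,3,3)_5 → 34
34 = (1,1,4)_5 → 18
18 = (3,3)_5 → 18  — 18 already appeared earlier.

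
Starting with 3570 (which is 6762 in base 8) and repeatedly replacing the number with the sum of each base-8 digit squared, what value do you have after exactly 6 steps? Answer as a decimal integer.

25

3570 = (6,7,6,2)_8 → 6² + 7² + 6² + 2² = 125
125 = (1,7,5)_8 → 1² + 7² + 5² = 75
75 = (1,1,3)_8 → 1² + 1² + 3² = 11
11 = (1,3)_8 → 1² + 3² = 10
10 = (1,2)_8 → 1² + 2² = 5
5 = (5)_8 → 5² = 25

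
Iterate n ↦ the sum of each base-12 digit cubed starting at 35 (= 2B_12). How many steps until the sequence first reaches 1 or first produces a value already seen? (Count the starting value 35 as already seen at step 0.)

11

35 = (2,11)_12 → 2³ + 11³ = 8 + 1331 = 1339
1339 = (9,3,7)_12 → 9³ + 3³ + 7³ = 729 + 27 + 343 = 1099
1099 = (7,7,7)_12 → 7³ + 7³ + 7³ = 343 + 343 + 343 = 1029
1029 = (7,1,9)_12 → 7³ + 1³ + 9³ = 343 + 1 + 729 = 1073
1073 = (7,5,5)_12 → 7³ + 5³ + 5³ = 343 + 125 + 125 = 593
593 = (4,1,5)_12 → 4³ + 1³ + 5³ = 64 + 1 + 125 = 190
190 = (1,3,10)_12 → 1³ + 3³ + 10³ = 1 + 27 + 1000 = 1028
1028 = (7,1,8)_12 → 7³ + 1³ + 8³ = 343 + 1 + 512 = 856
856 = (5,11,4)_12 → 5³ + 11³ + 4³ = 125 + 1331 + 64 = 1520
1520 = (10,6,8)_12 → 10³ + 6³ + 8³ = 1000 + 216 + 512 = 1728
1728 = (1,0,0,0)_12 → 1³ + 0³ + 0³ + 0³ = 1 + 0 + 0 + 0 = 1  — reached 1.
That took 11 steps.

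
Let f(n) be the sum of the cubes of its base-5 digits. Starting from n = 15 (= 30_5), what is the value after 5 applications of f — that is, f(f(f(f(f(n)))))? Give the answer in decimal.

9

15 = (3,0)_5 → 3³ + 0³ = 27 + 0 = 27
27 = (1,0,2)_5 → 1³ + 0³ + 2³ = 1 + 0 + 8 = 9
9 = (1,4)_5 → 1³ + 4³ = 1 + 64 = 65
65 = (2,3,0)_5 → 2³ + 3³ + 0³ = 8 + 27 + 0 = 35
35 = (1,2,0)_5 → 1³ + 2³ + 0³ = 1 + 8 + 0 = 9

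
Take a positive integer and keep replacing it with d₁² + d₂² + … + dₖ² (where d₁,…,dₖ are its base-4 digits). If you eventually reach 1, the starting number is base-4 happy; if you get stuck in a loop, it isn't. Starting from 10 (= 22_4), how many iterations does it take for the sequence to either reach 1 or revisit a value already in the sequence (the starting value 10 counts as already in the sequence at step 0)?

3

10 = (2,2)_4 → 2² + 2² = 4 + 4 = 8
8 = (2,0)_4 → 2² + 0² = 4 + 0 = 4
4 = (1,0)_4 → 1² + 0² = 1 + 0 = 1  — reached 1.
That took 3 steps.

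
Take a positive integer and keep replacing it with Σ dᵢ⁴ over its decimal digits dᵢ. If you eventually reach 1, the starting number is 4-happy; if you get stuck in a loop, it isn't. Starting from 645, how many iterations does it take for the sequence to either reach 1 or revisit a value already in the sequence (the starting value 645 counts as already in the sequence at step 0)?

12

645 → 6⁴ + 4⁴ + 5⁴ = 1296 + 256 + 625 = 2177
2177 → 2⁴ + 1⁴ + 7⁴ + 7⁴ = 16 + 1 + 2401 + 2401 = 4819
4819 → 4⁴ + 8⁴ + 1⁴ + 9⁴ = 256 + 4096 + 1 + 6561 = 10914
10914 → 1⁴ + 0⁴ + 9⁴ + 1⁴ + 4⁴ = 1 + 0 + 6561 + 1 + 256 = 6819
6819 → 6⁴ + 8⁴ + 1⁴ + 9⁴ = 1296 + 4096 + 1 + 6561 = 11954
11954 → 1⁴ + 1⁴ + 9⁴ + 5⁴ + 4⁴ = 1 + 1 + 6561 + 625 + 256 = 7444
7444 → 7⁴ + 4⁴ + 4⁴ + 4⁴ = 2401 + 256 + 256 + 256 = 3169
3169 → 3⁴ + 1⁴ + 6⁴ + 9⁴ = 81 + 1 + 1296 + 6561 = 7939
7939 → 7⁴ + 9⁴ + 3⁴ + 9⁴ = 2401 + 6561 + 81 + 6561 = 15604
15604 → 1⁴ + 5⁴ + 6⁴ + 0⁴ + 4⁴ = 1 + 625 + 1296 + 0 + 256 = 2178
2178 → 2⁴ + 1⁴ + 7⁴ + 8⁴ = 16 + 1 + 2401 + 4096 = 6514
6514 → 6⁴ + 5⁴ + 1⁴ + 4⁴ = 1296 + 625 + 1 + 256 = 2178  — 2178 repeats.
That took 12 steps.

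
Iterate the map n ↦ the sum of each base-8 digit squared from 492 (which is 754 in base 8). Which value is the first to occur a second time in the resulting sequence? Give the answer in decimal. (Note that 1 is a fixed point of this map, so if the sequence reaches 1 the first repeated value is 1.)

492 = (7,5,4)_8 → 7² + 5² + 4² = 90
90 = (1,3,2)_8 → 1² + 3² + 2² = 14
14 = (1,6)_8 → 1² + 6² = 37
37 = (4,5)_8 → 4² + 5² = 41
41 = (5,1)_8 → 5² + 1² = 26
26 = (3,2)_8 → 3² + 2² = 13
13 = (1,5)_8 → 1² + 5² = 26  — 26 already appeared earlier.

26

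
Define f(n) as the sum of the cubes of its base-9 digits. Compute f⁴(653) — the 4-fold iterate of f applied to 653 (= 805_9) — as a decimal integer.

653 = (8,0,5)_9 → 8³ + 0³ + 5³ = 512 + 0 + 125 = 637
637 = (7,7,7)_9 → 7³ + 7³ + 7³ = 343 + 343 + 343 = 1029
1029 = (1,3,6,3)_9 → 1³ + 3³ + 6³ + 3³ = 1 + 27 + 216 + 27 = 271
271 = (3,3,1)_9 → 3³ + 3³ + 1³ = 27 + 27 + 1 = 55

55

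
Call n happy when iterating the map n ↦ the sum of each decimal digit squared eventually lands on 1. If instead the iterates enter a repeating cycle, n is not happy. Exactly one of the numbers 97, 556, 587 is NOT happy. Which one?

97: 97 → 130 → 10 → 1  — reaches 1 (happy)
556: 556 → 86 → 100 → 1  — reaches 1 (happy)
587: 587 → 138 → 74 → 65 → 61 → 37 → 58 → 89 → 145 → 42 → 20 → 4 → 16 → 37  — repeats 37 (not happy)

587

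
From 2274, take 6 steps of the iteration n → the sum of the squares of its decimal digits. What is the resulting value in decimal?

2274 → 2² + 2² + 7² + 4² = 73
73 → 7² + 3² = 58
58 → 5² + 8² = 89
89 → 8² + 9² = 145
145 → 1² + 4² + 5² = 42
42 → 4² + 2² = 20

20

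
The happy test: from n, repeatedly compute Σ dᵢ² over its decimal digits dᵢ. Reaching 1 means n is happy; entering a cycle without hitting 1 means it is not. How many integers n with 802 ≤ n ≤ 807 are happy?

802: 802 → 68 → 100 → 1  — happy
803: 803 → 73 → 58 → 89 → 145 → 42 → 20 → 4 → 16 → 37 → 58  — not happy
804: 804 → 80 → 64 → 52 → 29 → 85 → 89 → 145 → 42 → 20 → 4 → 16 → 37 → 58 → 89  — not happy
805: 805 → 89 → 145 → 42 → 20 → 4 → 16 → 37 → 58 → 89  — not happy
806: 806 → 100 → 1  — happy
807: 807 → 113 → 11 → 2 → 4 → 16 → 37 → 58 → 89 → 145 → 42 → 20 → 4  — not happy
happy: 802, 806

2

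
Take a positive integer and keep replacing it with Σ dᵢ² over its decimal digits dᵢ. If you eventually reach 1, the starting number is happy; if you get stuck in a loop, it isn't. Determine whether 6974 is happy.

not happy

6974 → 6² + 9² + 7² + 4² = 36 + 81 + 49 + 16 = 182
182 → 1² + 8² + 2² = 1 + 64 + 4 = 69
69 → 6² + 9² = 36 + 81 = 117
117 → 1² + 1² + 7² = 1 + 1 + 49 = 51
51 → 5² + 1² = 25 + 1 = 26
26 → 2² + 6² = 4 + 36 = 40
40 → 4² + 0² = 16 + 0 = 16
16 → 1² + 6² = 1 + 36 = 37
37 → 3² + 7² = 9 + 49 = 58
58 → 5² + 8² = 25 + 64 = 89
89 → 8² + 9² = 64 + 81 = 145
145 → 1² + 4² + 5² = 1 + 16 + 25 = 42
42 → 4² + 2² = 16 + 4 = 20
20 → 2² + 0² = 4 + 0 = 4
4 → 4² = 16  — 16 already seen; the sequence cycles without reaching 1.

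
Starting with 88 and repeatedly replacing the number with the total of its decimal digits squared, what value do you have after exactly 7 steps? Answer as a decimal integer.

88 → 128
128 → 69
69 → 117
117 → 51
51 → 26
26 → 40
40 → 16

16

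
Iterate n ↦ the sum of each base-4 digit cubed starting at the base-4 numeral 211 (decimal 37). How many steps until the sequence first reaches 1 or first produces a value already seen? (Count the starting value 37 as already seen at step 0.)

37 = (2,1,1)_4 → 2³ + 1³ + 1³ = 8 + 1 + 1 = 10
10 = (2,2)_4 → 2³ + 2³ = 8 + 8 = 16
16 = (1,0,0)_4 → 1³ + 0³ + 0³ = 1 + 0 + 0 = 1  — reached 1.
That took 3 steps.

3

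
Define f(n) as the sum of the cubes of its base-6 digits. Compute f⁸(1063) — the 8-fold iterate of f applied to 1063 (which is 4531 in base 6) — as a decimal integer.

73

1063 = (4,5,3,1)_6 → 4³ + 5³ + 3³ + 1³ = 64 + 125 + 27 + 1 = 217
217 = (1,0,0,1)_6 → 1³ + 0³ + 0³ + 1³ = 1 + 0 + 0 + 1 = 2
2 = (2)_6 → 2³ = 8
8 = (1,2)_6 → 1³ + 2³ = 1 + 8 = 9
9 = (1,3)_6 → 1³ + 3³ = 1 + 27 = 28
28 = (4,4)_6 → 4³ + 4³ = 64 + 64 = 128
128 = (3,3,2)_6 → 3³ + 3³ + 2³ = 27 + 27 + 8 = 62
62 = (1,4,2)_6 → 1³ + 4³ + 2³ = 1 + 64 + 8 = 73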